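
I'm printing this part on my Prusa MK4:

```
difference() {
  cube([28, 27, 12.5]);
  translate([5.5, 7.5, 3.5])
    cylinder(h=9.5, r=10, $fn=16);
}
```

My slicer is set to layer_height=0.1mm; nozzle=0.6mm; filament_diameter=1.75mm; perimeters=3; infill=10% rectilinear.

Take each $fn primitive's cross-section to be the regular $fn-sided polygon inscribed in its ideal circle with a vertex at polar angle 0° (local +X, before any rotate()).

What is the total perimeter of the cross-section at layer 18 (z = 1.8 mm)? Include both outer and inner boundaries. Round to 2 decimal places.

At z = 1.8 mm: the cube (footprint 28×27) is included at this height (perimeter 110.00 mm); the cylinder at (5.5, 7.5) is absent (z outside [3.5, 13]); After the difference (first − rest): none of the subtracted shapes is present at this height, so the 28×27 cube is unchanged — boundary = 110.00 mm. Overall, the cross-section is a single solid region. Total boundary length (outer) = 110.00 mm.

110.00 mm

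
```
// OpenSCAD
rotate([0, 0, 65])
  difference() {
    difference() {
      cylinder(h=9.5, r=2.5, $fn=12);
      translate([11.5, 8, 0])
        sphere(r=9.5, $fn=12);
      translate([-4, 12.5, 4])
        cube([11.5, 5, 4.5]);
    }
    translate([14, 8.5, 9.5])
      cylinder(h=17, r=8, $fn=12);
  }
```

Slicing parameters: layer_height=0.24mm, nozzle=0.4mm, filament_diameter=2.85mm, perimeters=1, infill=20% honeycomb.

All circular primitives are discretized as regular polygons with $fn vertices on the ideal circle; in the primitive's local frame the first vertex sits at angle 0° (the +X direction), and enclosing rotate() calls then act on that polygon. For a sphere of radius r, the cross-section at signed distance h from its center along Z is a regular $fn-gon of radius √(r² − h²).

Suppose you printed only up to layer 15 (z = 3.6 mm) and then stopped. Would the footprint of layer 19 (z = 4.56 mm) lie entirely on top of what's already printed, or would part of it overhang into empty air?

Compare the two slices. At z = 3.6: the r=2.5 cylinder gives a regular 12-gon of circumradius 2.5 (constant along its height) (area = (12/2)·2.500²·sin(360°/12) = 18.75 mm²); the r=9.5 sphere at (11.5, 8) slices to a regular 12-gon of circumradius 8.791 (√(r²−h²) with h=3.6 from center) (area = (12/2)·8.791²·sin(360°/12) = 231.87 mm²); the cube at (-4, 12.5) does not reach this height (z outside [4, 8.5]); Subtracting the remaining from the first: starting from the r=2.5 cylinder (18.75 mm²), the r=9.5 sphere at (11.5, 8) misses the remaining region (no effect) — area = 18.75 mm²; the cylinder at (14, 8.5) is absent (z outside [9.5, 26.5]); After the difference (first − rest): none of the subtracted shapes is present at this height, so that combined region is unchanged — area = 18.75 mm²; (rotated 65° about Z; rotation is an isometry so areas/perimeters/island counts are preserved). At z = 4.56: the cylinder: section is a regular 12-gon, circumradius r=2.5 (area = (12/2)·2.500²·sin(360°/12) = 18.75 mm²); the r=9.5 sphere at (11.5, 8) slices to a regular 12-gon of circumradius 8.334 (√(r²−h²) with h=4.56 from center) (area = (12/2)·8.334²·sin(360°/12) = 208.37 mm²); the cube at (-4, 12.5) is present — its section is the full 11.5×5 rectangle (area 57.50 mm²); Subtracting the remaining from the first: starting from the r=2.5 cylinder (18.75 mm²), the r=9.5 sphere at (11.5, 8) misses the remaining region (no effect); the 11.5×5 cube at (-4, 12.5) misses the remaining region (no effect) — area = 18.75 mm²; the cylinder at (14, 8.5) is not intersected at this z (z outside [9.5, 26.5]); Subtracting the remaining from the first: none of the subtracted shapes is present at this height, so that combined region is unchanged — area = 18.75 mm²; (whole slice rotated 65° about Z — lengths, areas and connectivity unchanged). Checking containment: the cross-section at z = 4.56 is a subset of the cross-section at z = 3.6.

entirely on top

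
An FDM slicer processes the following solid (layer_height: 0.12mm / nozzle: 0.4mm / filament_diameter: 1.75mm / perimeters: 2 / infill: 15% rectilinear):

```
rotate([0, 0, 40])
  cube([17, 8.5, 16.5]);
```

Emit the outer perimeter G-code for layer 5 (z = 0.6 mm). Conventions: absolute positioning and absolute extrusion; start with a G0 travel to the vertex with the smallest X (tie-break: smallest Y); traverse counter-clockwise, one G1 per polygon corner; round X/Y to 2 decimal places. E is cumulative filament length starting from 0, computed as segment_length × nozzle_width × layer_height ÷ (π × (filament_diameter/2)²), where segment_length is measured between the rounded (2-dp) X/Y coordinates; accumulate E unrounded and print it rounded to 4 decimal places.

G0 X-5.46 Y6.51 Z0.60
G1 X0.00 Y0.00 E0.1696
G1 X13.02 Y10.93 E0.5088
G1 X7.56 Y17.44 E0.6784
G1 X-5.46 Y6.51 E1.0176

At z = 0.6 mm: the cube is present — its section is the full 17×8.5 rectangle; (whole slice rotated 40° about Z — lengths, areas and connectivity unchanged). The outline is a single polygon with 4 vertices. Extrusion per mm of travel: 0.4 × 0.12 / (π × 0.875²) = 0.019956. Accumulating E over each segment gives final E = 1.0176.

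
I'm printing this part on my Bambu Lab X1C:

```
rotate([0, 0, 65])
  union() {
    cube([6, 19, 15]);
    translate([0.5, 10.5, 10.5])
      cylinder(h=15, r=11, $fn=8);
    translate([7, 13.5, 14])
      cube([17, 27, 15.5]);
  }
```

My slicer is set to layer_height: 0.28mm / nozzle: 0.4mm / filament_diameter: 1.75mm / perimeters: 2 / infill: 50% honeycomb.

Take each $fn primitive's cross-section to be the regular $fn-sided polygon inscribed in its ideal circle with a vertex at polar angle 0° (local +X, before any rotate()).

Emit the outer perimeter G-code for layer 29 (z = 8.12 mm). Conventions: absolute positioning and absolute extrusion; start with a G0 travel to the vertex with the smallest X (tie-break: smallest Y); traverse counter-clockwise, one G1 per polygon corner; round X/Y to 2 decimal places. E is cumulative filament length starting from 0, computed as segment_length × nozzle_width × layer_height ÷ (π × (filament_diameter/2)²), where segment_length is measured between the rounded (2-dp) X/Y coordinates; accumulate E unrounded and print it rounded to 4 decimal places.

G0 X-17.22 Y8.03 Z8.12
G1 X0.00 Y0.00 E0.8847
G1 X2.54 Y5.44 E1.1643
G1 X-14.68 Y13.47 E2.0490
G1 X-17.22 Y8.03 E2.3286

At z = 8.12 mm: the cube is present — its section is the full 6×19 rectangle; the cylinder at (0.5, 10.5) is not intersected at this z (z outside [10.5, 25.5]); the cube at (7, 13.5) is not intersected at this z (z outside [14, 29.5]); Taking the union: only the 6×19 cube is present, so the union is just that shape — 1 connected region; (whole slice rotated 65° about Z — lengths, areas and connectivity unchanged). The outline is a single polygon with 4 vertices. Extrusion per mm of travel: 0.4 × 0.28 / (π × 0.875²) = 0.046564. Accumulating E over each segment gives final E = 2.3286.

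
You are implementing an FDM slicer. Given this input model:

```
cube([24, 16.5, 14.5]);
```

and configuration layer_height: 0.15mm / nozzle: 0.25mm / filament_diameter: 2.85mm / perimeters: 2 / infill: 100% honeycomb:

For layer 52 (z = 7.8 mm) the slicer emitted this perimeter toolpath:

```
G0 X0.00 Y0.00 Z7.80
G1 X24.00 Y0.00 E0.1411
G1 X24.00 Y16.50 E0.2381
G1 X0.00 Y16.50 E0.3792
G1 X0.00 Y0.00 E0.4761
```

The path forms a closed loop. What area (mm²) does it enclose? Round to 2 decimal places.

Apply the shoelace formula to the sequence of (X, Y) vertices; enclosed area = 396.00 mm².

396.00 mm²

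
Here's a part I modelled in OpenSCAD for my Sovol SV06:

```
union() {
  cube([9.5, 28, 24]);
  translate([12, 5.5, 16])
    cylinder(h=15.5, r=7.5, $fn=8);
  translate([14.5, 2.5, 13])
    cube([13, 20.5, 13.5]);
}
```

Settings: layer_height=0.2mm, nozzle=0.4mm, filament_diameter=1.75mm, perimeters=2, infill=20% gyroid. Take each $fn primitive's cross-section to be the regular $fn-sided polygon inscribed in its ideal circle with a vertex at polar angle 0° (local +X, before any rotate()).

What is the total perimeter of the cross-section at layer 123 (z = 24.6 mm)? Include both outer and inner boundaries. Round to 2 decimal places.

87.68 mm

At z = 24.6 mm: the cube does not reach this height (z outside [0, 24]); the cylinder at (12, 5.5): section is a regular 8-gon, circumradius r=7.5 (perimeter = 2·8·7.500·sin(180°/8) = 45.92 mm); the cube at (14.5, 2.5) is present — its section is the full 13×20.5 rectangle (perimeter 67.00 mm); Taking the union: the regions partially overlap (shared area 35.46 mm²), so the edge portions inside another operand are dropped and the merged outline is re-measured after clipping — boundary = 87.68 mm. Overall, the cross-section is a single solid region. Total boundary length (outer) = 87.68 mm.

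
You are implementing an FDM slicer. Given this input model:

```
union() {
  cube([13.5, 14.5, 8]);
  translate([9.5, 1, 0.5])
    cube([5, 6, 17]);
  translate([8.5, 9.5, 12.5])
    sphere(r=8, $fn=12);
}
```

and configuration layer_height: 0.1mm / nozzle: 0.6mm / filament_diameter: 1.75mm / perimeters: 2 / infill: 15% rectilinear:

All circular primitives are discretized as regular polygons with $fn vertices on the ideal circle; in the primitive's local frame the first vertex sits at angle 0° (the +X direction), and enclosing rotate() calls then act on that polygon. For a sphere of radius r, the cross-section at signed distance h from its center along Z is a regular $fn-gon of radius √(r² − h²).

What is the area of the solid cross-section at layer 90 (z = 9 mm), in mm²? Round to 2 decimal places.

At z = 9 mm: the cube does not reach this height (z outside [0, 8]); the 5×6 cube at (9.5, 1) contributes its full rectangle (area 30.00 mm²); the r=8 sphere at (8.5, 9.5) slices to a regular 12-gon of circumradius 7.194 (√(r²−h²) with h=3.5 from center) (area = (12/2)·7.194²·sin(360°/12) = 155.25 mm²); Merging all regions: the regions partially overlap — summed areas 185.25 mm² minus the doubly-counted overlap 16.67 mm² gives 168.58 mm² — area = 168.58 mm². Overall, the cross-section is a single solid region. Net area = 168.58 mm².

168.58 mm²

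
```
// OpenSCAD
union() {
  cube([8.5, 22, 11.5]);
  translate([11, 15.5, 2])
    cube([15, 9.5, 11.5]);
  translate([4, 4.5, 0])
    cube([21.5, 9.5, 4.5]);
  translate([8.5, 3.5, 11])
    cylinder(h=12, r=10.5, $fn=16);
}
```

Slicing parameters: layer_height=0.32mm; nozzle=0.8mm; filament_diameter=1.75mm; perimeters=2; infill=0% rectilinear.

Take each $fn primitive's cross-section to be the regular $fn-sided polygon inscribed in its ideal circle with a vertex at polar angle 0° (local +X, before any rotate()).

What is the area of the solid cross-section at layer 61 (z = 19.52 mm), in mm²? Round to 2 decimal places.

337.53 mm²

At z = 19.52 mm: the cube does not reach this height (z outside [0, 11.5]); the cube at (11, 15.5) is absent (z outside [2, 13.5]); the cube at (4, 4.5) is absent (z outside [0, 4.5]); the r=10.5 cylinder at (8.5, 3.5) gives a regular 16-gon of circumradius 10.5 (constant along its height) (area = (16/2)·10.500²·sin(360°/16) = 337.53 mm²); Combining (union): only the r=10.5 cylinder at (8.5, 3.5) is present, so the union is just that shape — area = 337.53 mm². Overall, the cross-section is a single solid region. Net area = 337.53 mm².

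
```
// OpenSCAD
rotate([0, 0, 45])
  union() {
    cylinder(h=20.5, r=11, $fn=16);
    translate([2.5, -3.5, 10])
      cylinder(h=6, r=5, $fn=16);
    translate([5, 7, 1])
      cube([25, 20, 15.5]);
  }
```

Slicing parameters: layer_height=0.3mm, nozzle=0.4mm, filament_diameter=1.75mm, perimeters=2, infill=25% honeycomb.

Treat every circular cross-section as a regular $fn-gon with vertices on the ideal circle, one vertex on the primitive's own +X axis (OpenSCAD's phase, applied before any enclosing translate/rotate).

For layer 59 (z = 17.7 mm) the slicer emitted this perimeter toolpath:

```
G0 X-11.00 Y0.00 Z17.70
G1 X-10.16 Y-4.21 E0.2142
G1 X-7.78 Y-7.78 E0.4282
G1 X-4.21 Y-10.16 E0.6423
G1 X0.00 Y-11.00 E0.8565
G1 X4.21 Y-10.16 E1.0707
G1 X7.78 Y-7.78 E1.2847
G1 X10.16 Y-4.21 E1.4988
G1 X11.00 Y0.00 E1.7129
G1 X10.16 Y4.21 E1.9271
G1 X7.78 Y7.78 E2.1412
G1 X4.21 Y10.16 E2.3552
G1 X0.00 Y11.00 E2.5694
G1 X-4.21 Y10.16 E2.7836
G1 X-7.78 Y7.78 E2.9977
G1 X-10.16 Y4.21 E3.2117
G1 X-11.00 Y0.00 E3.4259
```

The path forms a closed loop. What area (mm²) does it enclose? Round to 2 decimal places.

Apply the shoelace formula to the sequence of (X, Y) vertices; enclosed area = 370.40 mm².

370.40 mm²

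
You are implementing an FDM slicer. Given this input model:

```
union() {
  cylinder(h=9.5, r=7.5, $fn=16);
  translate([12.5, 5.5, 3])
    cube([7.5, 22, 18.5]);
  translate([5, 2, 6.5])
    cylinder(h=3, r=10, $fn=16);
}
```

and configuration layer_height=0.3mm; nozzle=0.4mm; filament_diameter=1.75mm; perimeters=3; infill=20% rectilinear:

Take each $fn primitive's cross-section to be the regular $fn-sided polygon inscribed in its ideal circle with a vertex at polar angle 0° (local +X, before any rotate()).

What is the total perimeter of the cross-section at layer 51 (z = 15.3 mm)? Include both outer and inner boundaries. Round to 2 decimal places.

59.00 mm

At z = 15.3 mm: the cylinder does not reach this height (z outside [0, 9.5]); the cube at (12.5, 5.5) (footprint 7.5×22) is included at this height (perimeter 59.00 mm); the cylinder at (5, 2) is absent (z outside [6.5, 9.5]); Combining (union): only the 7.5×22 cube at (12.5, 5.5) is present, so the union is just that shape — boundary = 59.00 mm. Overall, the cross-section is a single solid region. Total boundary length (outer) = 59.00 mm.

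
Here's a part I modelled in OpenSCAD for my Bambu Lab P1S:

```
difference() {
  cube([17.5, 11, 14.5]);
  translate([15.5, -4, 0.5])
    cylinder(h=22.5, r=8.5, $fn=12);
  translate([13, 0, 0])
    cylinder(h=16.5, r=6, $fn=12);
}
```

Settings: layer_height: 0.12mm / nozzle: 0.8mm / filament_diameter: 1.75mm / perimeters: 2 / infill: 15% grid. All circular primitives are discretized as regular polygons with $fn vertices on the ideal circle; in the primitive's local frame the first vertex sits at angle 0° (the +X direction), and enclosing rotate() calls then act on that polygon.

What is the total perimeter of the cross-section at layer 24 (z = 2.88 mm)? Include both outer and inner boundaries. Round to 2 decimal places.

56.94 mm

At z = 2.88 mm: the cube is present — its section is the full 17.5×11 rectangle (perimeter 57.00 mm); the cylinder at (15.5, -4): section is a regular 12-gon, circumradius r=8.5 (perimeter = 2·12·8.500·sin(180°/12) = 52.80 mm); the r=6 cylinder at (13, 0) contributes a regular 12-gon of circumradius 6 (perimeter = 2·12·6.000·sin(180°/12) = 37.27 mm); Subtracting the remaining from the first: starting from the 17.5×11 cube, the r=8.5 cylinder at (15.5, -4) partially overlaps it — only the 30.80 mm² overlap (of its 216.75 mm²) is removed, clipping the outline; the r=6 cylinder at (13, 0) partially overlaps it — only the 19.72 mm² overlap (of its 108.00 mm²) is removed, clipping the outline — boundary = 56.94 mm. Overall, the cross-section is a single solid region. Total boundary length (outer) = 56.94 mm.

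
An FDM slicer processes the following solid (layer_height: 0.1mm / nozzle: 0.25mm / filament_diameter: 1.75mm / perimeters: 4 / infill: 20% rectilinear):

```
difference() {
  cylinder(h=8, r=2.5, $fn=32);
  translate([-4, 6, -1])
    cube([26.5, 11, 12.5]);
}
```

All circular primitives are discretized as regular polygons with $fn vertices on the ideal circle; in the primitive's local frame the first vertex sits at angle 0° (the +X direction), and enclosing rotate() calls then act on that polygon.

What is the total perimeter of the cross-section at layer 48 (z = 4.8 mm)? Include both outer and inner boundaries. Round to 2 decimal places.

At z = 4.8 mm: the r=2.5 cylinder gives a regular 32-gon of circumradius 2.5 (constant along its height) (perimeter = 2·32·2.500·sin(180°/32) = 15.68 mm); the cube at (-4, 6) (footprint 26.5×11) is included at this height (perimeter 75.00 mm); After the difference (first − rest): starting from the r=2.5 cylinder, the 26.5×11 cube at (-4, 6) misses the remaining region (no effect) — boundary = 15.68 mm. Overall, the cross-section is a single solid region. Total boundary length (outer) = 15.68 mm.

15.68 mm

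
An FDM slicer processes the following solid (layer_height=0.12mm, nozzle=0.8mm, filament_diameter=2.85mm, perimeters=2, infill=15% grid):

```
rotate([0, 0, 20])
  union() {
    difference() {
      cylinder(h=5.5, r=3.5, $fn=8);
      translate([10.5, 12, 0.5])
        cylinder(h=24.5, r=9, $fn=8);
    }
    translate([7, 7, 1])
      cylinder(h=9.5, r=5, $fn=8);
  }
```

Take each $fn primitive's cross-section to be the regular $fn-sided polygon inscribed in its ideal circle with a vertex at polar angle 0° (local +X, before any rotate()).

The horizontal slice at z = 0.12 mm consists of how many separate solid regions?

At z = 0.12 mm: the r=3.5 cylinder contributes a regular 8-gon of circumradius 3.5; the cylinder at (10.5, 12) does not reach this height (z outside [0.5, 25]); After the difference (first − rest): none of the subtracted shapes is present at this height, so the r=3.5 cylinder is unchanged — 1 connected region; the cylinder at (7, 7) is not intersected at this z (z outside [1, 10.5]); Combining (union): only the result so far is present, so the union is just that shape — 1 connected region; (whole slice rotated 20° about Z — lengths, areas and connectivity unchanged). The result has 1 disconnected region.

1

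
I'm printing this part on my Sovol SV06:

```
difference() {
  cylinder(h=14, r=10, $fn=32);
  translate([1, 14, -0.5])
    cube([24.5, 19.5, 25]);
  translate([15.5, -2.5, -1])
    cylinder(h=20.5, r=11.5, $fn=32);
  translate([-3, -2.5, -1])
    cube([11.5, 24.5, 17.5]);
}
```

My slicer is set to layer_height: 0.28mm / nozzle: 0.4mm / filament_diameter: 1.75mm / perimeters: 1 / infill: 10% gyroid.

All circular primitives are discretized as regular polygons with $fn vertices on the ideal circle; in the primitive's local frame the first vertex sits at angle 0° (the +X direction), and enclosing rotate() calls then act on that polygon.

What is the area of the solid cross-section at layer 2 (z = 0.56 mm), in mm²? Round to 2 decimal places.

151.75 mm²

At z = 0.56 mm: the r=10 cylinder gives a regular 32-gon of circumradius 10 (constant along its height) (area = (32/2)·10.000²·sin(360°/32) = 312.14 mm²); the cube at (1, 14) (footprint 24.5×19.5) is included at this height (area 477.75 mm²); the r=11.5 cylinder at (15.5, -2.5) contributes a regular 32-gon of circumradius 11.5 (area = (32/2)·11.500²·sin(360°/32) = 412.81 mm²); the cube at (-3, -2.5) is present — its section is the full 11.5×24.5 rectangle (area 281.75 mm²); Taking the first minus the rest: starting from the r=10 cylinder (312.14 mm²), the 24.5×19.5 cube at (1, 14) misses the remaining region (no effect); the r=11.5 cylinder at (15.5, -2.5) partially overlaps it — only the 57.21 mm² overlap (of its 412.81 mm²) is removed, clipping the outline; the 11.5×24.5 cube at (-3, -2.5) partially overlaps it — only the 103.18 mm² overlap (of its 281.75 mm²) is removed, clipping the outline — area = 151.75 mm². Overall, the cross-section is a single solid region. Net area = 151.75 mm².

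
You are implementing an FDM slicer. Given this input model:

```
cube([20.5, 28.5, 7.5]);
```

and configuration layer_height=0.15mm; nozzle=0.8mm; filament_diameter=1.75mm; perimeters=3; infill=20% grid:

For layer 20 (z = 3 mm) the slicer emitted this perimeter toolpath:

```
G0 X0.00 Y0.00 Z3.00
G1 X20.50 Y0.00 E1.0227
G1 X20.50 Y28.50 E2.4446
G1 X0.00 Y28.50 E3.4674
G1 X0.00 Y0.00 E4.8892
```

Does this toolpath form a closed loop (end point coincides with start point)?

Start point (G0): (0.00, 0.00). End point (last G1): the path returns to the start — closed.

yes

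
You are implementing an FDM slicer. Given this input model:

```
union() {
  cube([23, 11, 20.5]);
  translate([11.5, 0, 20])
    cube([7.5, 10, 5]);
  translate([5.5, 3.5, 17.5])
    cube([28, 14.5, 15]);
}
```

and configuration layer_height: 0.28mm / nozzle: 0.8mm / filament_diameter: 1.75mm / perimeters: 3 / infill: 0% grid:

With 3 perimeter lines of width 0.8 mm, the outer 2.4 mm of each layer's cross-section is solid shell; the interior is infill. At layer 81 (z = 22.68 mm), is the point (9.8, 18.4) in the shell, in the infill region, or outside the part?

At z = 22.68 mm: the cube does not reach this height (z outside [0, 20.5]); the cube at (11.5, 0) (footprint 7.5×10) is included at this height; the 28×14.5 cube at (5.5, 3.5) contributes its full rectangle; Combining (union): the regions partially overlap (shared area 48.75 mm²), so overlapping operands fuse into one piece — 1 connected region. Overall, the cross-section is a single solid region. The nearest boundary edge runs (5.50, 18.00)→(33.50, 18.00); distance from the point to it = 0.40 mm. The point is not inside any of the regions above, so it lies outside the cross-section (0.40 mm from the nearest boundary).

outside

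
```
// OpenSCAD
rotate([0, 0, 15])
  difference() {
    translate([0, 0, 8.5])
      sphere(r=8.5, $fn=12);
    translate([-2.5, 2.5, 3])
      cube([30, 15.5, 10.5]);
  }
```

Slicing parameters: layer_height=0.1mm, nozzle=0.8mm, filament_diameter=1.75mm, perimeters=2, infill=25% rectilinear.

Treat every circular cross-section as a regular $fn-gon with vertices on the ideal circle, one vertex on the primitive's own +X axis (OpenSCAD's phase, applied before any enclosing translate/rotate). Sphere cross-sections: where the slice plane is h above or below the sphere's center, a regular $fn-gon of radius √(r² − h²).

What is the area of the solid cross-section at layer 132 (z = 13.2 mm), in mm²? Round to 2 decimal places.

119.11 mm²

At z = 13.2 mm: the sphere: section is a regular 12-gon, circumradius = √(r²−h²) = √(8.5²−4.7²) = 7.082 (area = (12/2)·7.082²·sin(360°/12) = 150.48 mm²); the cube at (-2.5, 2.5) is present — its section is the full 30×15.5 rectangle (area 465.00 mm²); Subtracting the remaining from the first: starting from the r=8.5 sphere (150.48 mm²), the 30×15.5 cube at (-2.5, 2.5) partially overlaps it — only the 31.37 mm² overlap (of its 465.00 mm²) is removed, clipping the outline — area = 119.11 mm²; (rotated 15° about Z; rotation is an isometry so areas/perimeters/island counts are preserved). Overall, the cross-section is a single solid region. Net area = 119.11 mm².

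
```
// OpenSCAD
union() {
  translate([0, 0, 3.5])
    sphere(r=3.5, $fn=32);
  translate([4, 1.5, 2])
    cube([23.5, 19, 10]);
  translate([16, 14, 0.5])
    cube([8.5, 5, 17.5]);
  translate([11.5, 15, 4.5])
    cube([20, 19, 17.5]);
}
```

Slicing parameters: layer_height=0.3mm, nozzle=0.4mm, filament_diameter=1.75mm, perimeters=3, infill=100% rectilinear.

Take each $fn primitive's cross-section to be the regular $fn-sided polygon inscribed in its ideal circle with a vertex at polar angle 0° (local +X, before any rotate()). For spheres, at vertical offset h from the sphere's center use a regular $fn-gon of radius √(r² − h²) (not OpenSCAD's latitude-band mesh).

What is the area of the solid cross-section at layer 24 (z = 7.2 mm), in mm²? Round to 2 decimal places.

At z = 7.2 mm: the sphere is absent (|z−center|=3.700 > r=3.5); the cube at (4, 1.5) (footprint 23.5×19) is included at this height (area 446.50 mm²); the cube at (16, 14) (footprint 8.5×5) is included at this height (area 42.50 mm²); the cube at (11.5, 15) (footprint 20×19) is included at this height (area 380.00 mm²); Merging all regions: the regions partially overlap — summed areas 869.00 mm² minus the doubly-counted overlap 130.50 mm² gives 738.50 mm² — area = 738.50 mm². Overall, the cross-section is a single solid region. Net area = 738.50 mm².

738.50 mm²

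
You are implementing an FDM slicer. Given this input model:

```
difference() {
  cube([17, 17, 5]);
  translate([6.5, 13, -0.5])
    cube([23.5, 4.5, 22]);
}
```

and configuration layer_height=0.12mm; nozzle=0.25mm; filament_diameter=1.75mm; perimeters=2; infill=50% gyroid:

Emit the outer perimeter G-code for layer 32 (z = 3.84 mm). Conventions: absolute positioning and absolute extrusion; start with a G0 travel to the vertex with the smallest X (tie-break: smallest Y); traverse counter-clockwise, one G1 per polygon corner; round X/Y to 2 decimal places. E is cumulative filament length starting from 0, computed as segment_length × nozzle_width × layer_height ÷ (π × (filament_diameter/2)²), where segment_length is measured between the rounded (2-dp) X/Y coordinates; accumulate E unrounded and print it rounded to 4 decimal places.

At z = 3.84 mm: the 17×17 cube contributes its full rectangle; the 23.5×4.5 cube at (6.5, 13) contributes its full rectangle; Taking the first minus the rest: starting from the 17×17 cube, the 23.5×4.5 cube at (6.5, 13) partially overlaps it — only the 42.00 mm² overlap (of its 105.75 mm²) is removed, clipping the outline — 1 connected region. The outline is a single polygon with 6 vertices. Extrusion per mm of travel: 0.25 × 0.12 / (π × 0.875²) = 0.012473. Accumulating E over each segment gives final E = 0.8481.

G0 X0.00 Y0.00 Z3.84
G1 X17.00 Y0.00 E0.2120
G1 X17.00 Y13.00 E0.3742
G1 X6.50 Y13.00 E0.5051
G1 X6.50 Y17.00 E0.5550
G1 X0.00 Y17.00 E0.6361
G1 X0.00 Y0.00 E0.8481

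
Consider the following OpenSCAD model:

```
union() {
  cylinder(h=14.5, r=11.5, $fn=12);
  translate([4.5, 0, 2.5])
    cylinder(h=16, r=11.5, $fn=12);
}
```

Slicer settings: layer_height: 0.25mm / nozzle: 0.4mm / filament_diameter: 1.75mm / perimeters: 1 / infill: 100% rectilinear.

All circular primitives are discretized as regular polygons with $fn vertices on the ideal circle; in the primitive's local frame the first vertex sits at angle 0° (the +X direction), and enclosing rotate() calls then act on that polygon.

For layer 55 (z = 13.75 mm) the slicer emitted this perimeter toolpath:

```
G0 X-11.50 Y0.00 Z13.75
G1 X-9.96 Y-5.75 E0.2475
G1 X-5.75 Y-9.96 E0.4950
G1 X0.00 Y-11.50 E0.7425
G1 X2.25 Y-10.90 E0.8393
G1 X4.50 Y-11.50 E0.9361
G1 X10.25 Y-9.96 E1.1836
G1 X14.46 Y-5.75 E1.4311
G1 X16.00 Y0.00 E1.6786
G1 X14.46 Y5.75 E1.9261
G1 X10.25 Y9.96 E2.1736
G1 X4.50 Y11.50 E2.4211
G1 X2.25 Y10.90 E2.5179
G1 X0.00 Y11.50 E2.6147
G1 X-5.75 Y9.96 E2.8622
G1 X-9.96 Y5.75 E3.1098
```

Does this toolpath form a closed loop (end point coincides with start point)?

no

Start point (G0): (-11.50, 0.00). End point (last G1): the path does not return to the start — open.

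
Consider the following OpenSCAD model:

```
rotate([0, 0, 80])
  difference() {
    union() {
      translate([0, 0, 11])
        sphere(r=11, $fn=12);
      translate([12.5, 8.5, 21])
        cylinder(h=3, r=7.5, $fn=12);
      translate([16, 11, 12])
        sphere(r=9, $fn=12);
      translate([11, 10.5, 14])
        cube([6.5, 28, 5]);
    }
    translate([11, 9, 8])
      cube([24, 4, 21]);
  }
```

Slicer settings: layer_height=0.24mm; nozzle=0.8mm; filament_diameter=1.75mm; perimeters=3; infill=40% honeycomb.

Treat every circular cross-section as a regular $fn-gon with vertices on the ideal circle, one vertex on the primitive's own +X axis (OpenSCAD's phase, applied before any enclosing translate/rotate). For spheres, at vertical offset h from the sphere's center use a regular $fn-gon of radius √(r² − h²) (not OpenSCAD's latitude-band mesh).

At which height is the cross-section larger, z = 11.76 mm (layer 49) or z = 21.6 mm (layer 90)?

Layer 49 (z = 11.76): the sphere: section is a regular 12-gon, circumradius = √(r²−h²) = √(11²−0.76²) = 10.974 (area = (12/2)·10.974²·sin(360°/12) = 361.27 mm²); the cylinder at (12.5, 8.5) does not reach this height (z outside [21, 24]); the r=9 sphere at (16, 11) contributes a regular 12-gon of circumradius √(9²−0.24²) = 8.997 (area = (12/2)·8.997²·sin(360°/12) = 242.83 mm²); the cube at (11, 10.5) does not reach this height (z outside [14, 19]); Taking the union: the regions partially overlap — summed areas 604.09 mm² minus the doubly-counted overlap 0.39 mm² gives 603.70 mm² — area = 603.70 mm²; the cube at (11, 9) (footprint 24×4) is included at this height (area 96.00 mm²); Taking the first minus the rest: starting from that combined region (603.70 mm²), the 24×4 cube at (11, 9) partially overlaps it — only the 54.92 mm² overlap (of its 96.00 mm²) is removed, clipping the outline — area = 548.79 mm²; (rotated 80° about Z; rotation is an isometry so areas/perimeters/island counts are preserved). So its area = 548.79 mm². Layer 90 (z = 21.6): the sphere: section is a regular 12-gon, circumradius = √(r²−h²) = √(11²−10.6²) = 2.939 (area = (12/2)·2.939²·sin(360°/12) = 25.92 mm²); the r=7.5 cylinder at (12.5, 8.5) gives a regular 12-gon of circumradius 7.5 (constant along its height) (area = (12/2)·7.500²·sin(360°/12) = 168.75 mm²); the sphere at (16, 11) does not reach this height (|z−center|=9.600 > r=9); the cube at (11, 10.5) is absent (z outside [14, 19]); Merging all regions: the 2 present regions are separate (no shared area or edge), so areas and boundary lengths simply add and each stays a separate island — area = 194.67 mm²; the cube at (11, 9) (footprint 24×4) is included at this height (area 96.00 mm²); Subtracting the remaining from the first: starting from the result so far (194.67 mm²), the 24×4 cube at (11, 9) partially overlaps it — only the 33.11 mm² overlap (of its 96.00 mm²) is removed, clipping the outline — area = 161.56 mm²; (whole slice rotated 80° about Z — lengths, areas and connectivity unchanged). So its area = 161.56 mm². Layer 49 is larger (548.79 vs 161.56 mm²).

layer 49 (z = 11.76 mm)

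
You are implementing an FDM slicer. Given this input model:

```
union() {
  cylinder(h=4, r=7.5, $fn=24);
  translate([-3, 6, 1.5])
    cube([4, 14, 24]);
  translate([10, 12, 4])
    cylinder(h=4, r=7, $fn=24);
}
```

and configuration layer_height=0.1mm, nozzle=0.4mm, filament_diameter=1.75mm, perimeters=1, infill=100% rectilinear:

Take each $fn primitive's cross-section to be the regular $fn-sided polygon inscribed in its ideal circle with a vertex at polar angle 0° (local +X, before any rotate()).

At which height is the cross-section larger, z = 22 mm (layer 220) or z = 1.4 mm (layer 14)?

layer 14 (z = 1.4 mm)

Layer 220 (z = 22): the cylinder is not intersected at this z (z outside [0, 4]); the cube at (-3, 6) (footprint 4×14) is included at this height (area 56.00 mm²); the cylinder at (10, 12) is absent (z outside [4, 8]); Taking the union: only the 4×14 cube at (-3, 6) is present, so the union is just that shape — area = 56.00 mm². So its area = 56.00 mm². Layer 14 (z = 1.4): the cylinder: section is a regular 24-gon, circumradius r=7.5 (area = (24/2)·7.500²·sin(360°/24) = 174.70 mm²); the cube at (-3, 6) is absent (z outside [1.5, 25.5]); the cylinder at (10, 12) is absent (z outside [4, 8]); Merging all regions: only the r=7.5 cylinder is present, so the union is just that shape — area = 174.70 mm². So its area = 174.70 mm². Layer 14 is larger (174.70 vs 56.00 mm²).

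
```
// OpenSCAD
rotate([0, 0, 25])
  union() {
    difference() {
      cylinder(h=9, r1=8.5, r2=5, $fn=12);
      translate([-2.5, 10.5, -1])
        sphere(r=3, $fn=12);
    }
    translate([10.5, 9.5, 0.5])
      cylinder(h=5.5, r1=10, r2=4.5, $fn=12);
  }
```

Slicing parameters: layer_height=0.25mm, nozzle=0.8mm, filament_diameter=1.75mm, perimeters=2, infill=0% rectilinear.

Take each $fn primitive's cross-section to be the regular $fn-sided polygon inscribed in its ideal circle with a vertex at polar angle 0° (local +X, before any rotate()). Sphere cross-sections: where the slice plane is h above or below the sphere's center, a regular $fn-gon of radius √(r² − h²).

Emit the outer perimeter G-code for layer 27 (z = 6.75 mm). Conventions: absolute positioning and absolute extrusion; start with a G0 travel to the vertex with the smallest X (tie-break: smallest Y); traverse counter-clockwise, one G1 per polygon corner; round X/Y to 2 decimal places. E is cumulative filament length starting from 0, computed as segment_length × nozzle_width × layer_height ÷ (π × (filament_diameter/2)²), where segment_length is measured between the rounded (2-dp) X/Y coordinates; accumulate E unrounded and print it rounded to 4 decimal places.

G0 X-5.85 Y0.51 Z6.75
G1 X-5.32 Y-2.48 E0.2525
G1 X-3.37 Y-4.81 E0.5051
G1 X-0.51 Y-5.85 E0.7582
G1 X2.48 Y-5.32 E1.0107
G1 X4.81 Y-3.37 E1.2633
G1 X5.85 Y-0.51 E1.5164
G1 X5.32 Y2.48 E1.7689
G1 X3.37 Y4.81 E2.0215
G1 X0.51 Y5.85 E2.2745
G1 X-2.48 Y5.32 E2.5270
G1 X-4.81 Y3.37 E2.7797
G1 X-5.85 Y0.51 E3.0327

At z = 6.75 mm: the cone: at t=0.750 of its height the radius interpolates to r₁+(r₂−r₁)t = 5.875, giving a regular 12-gon of that circumradius; the sphere at (-2.5, 10.5) is not intersected at this z (|z−center|=7.750 > r=3); After the difference (first − rest): none of the subtracted shapes is present at this height, so the cone is unchanged — 1 connected region; the cone at (10.5, 9.5) does not reach this height (z outside [0.5, 6]); Combining (union): only the result so far is present, so the union is just that shape — 1 connected region; (rotated 25° about Z; rotation is an isometry so areas/perimeters/island counts are preserved). The outline is a single polygon with 12 vertices. Extrusion per mm of travel: 0.8 × 0.25 / (π × 0.875²) = 0.083150. Accumulating E over each segment gives final E = 3.0327.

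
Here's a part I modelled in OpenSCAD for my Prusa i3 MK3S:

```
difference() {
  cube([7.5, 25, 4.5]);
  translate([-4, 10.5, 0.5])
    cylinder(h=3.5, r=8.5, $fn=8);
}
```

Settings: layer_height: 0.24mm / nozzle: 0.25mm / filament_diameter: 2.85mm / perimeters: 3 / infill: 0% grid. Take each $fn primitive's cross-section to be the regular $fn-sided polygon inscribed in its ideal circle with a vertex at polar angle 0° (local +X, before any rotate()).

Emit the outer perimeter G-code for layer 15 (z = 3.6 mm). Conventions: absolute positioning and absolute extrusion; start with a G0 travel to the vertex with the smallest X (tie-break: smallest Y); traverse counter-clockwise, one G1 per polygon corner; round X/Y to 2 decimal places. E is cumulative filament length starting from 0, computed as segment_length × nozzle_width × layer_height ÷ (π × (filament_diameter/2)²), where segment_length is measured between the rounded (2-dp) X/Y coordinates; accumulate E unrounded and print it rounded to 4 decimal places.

At z = 3.6 mm: the cube is present — its section is the full 7.5×25 rectangle; the r=8.5 cylinder at (-4, 10.5) contributes a regular 8-gon of circumradius 8.5; After the difference (first − rest): starting from the 7.5×25 cube, the r=8.5 cylinder at (-4, 10.5) partially overlaps it — only the 40.80 mm² overlap (of its 204.35 mm²) is removed, clipping the outline — 1 connected region. The outline is a single polygon with 9 vertices. Extrusion per mm of travel: 0.25 × 0.24 / (π × 1.425²) = 0.009405. Accumulating E over each segment gives final E = 0.6460.

G0 X0.00 Y0.00 Z3.60
G1 X7.50 Y0.00 E0.0705
G1 X7.50 Y25.00 E0.3057
G1 X0.00 Y25.00 E0.3762
G1 X0.00 Y17.34 E0.4483
G1 X2.01 Y16.51 E0.4687
G1 X4.50 Y10.50 E0.5299
G1 X2.01 Y4.49 E0.5911
G1 X0.00 Y3.66 E0.6115
G1 X0.00 Y0.00 E0.6460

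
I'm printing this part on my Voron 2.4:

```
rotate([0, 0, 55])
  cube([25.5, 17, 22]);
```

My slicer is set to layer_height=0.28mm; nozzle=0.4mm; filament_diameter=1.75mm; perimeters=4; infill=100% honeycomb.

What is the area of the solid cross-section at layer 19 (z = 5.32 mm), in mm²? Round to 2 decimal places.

433.50 mm²

At z = 5.32 mm: the cube is present — its section is the full 25.5×17 rectangle (area 433.50 mm²); (whole slice rotated 55° about Z — lengths, areas and connectivity unchanged). Overall, the cross-section is a single solid region. Net area = 433.50 mm².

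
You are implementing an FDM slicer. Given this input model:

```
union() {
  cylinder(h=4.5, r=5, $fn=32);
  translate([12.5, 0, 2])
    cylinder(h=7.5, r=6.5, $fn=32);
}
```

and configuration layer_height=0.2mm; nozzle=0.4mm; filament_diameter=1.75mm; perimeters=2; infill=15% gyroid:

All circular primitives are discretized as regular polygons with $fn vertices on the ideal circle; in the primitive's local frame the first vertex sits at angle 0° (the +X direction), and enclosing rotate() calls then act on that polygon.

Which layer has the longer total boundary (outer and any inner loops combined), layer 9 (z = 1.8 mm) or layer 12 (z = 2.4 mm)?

Layer 9 (z = 1.8): the r=5 cylinder contributes a regular 32-gon of circumradius 5 (perimeter = 2·32·5.000·sin(180°/32) = 31.37 mm); the cylinder at (12.5, 0) is absent (z outside [2, 9.5]); Taking the union: only the r=5 cylinder is present, so the union is just that shape — boundary = 31.37 mm. So its perimeter = 31.37 mm. Layer 12 (z = 2.4): the r=5 cylinder contributes a regular 32-gon of circumradius 5 (perimeter = 2·32·5.000·sin(180°/32) = 31.37 mm); the cylinder at (12.5, 0): section is a regular 32-gon, circumradius r=6.5 (perimeter = 2·32·6.500·sin(180°/32) = 40.78 mm); Combining (union): the 2 present regions are separate (no shared area or edge), so areas and boundary lengths simply add and each stays a separate island — boundary = 72.14 mm. So its perimeter = 72.14 mm. Layer 12 is larger (72.14 vs 31.37 mm).

layer 12 (z = 2.4 mm)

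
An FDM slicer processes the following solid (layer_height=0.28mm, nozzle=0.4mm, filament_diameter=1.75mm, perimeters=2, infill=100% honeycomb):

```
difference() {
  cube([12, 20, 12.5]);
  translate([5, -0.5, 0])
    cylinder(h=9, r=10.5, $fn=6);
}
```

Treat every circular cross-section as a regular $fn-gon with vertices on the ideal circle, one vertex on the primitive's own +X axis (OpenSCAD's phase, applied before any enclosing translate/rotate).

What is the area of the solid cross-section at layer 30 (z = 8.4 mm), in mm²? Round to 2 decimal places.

139.53 mm²

At z = 8.4 mm: the 12×20 cube contributes its full rectangle (area 240.00 mm²); the r=10.5 cylinder at (5, -0.5) contributes a regular 6-gon of circumradius 10.5 (area = (6/2)·10.500²·sin(360°/6) = 286.44 mm²); After the difference (first − rest): starting from the 12×20 cube (240.00 mm²), the r=10.5 cylinder at (5, -0.5) partially overlaps it — only the 100.47 mm² overlap (of its 286.44 mm²) is removed, clipping the outline — area = 139.53 mm². Overall, the cross-section is a single solid region. Net area = 139.53 mm².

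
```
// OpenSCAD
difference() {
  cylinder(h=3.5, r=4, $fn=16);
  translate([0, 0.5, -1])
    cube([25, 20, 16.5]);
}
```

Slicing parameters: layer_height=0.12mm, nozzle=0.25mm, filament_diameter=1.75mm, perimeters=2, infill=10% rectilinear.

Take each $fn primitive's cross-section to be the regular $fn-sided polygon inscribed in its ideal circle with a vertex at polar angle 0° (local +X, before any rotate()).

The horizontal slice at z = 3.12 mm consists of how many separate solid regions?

1

At z = 3.12 mm: the cylinder: section is a regular 16-gon, circumradius r=4; the cube at (0, 0.5) is present — its section is the full 25×20 rectangle; After the difference (first − rest): starting from the r=4 cylinder, the 25×20 cube at (0, 0.5) partially overlaps it — only the 10.27 mm² overlap (of its 500.00 mm²) is removed, clipping the outline — 1 connected region. The result has 1 disconnected region.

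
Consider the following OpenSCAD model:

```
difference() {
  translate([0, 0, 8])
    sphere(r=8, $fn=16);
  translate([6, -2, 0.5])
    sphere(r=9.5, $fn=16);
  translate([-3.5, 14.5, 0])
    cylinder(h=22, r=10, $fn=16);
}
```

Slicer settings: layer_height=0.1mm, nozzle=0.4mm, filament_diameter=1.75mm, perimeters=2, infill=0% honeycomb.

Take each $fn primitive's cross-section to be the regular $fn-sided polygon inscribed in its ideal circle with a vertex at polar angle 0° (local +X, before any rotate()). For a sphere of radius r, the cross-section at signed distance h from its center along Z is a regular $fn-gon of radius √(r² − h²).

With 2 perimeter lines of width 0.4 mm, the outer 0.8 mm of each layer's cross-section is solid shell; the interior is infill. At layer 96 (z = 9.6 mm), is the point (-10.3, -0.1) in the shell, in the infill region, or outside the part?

At z = 9.6 mm: the sphere: section is a regular 16-gon, circumradius = √(r²−h²) = √(8²−1.6²) = 7.838; the sphere at (6, -2): section is a regular 16-gon, circumradius = √(r²−h²) = √(9.5²−9.1²) = 2.728; the r=10 cylinder at (-3.5, 14.5) gives a regular 16-gon of circumradius 10 (constant along its height); After the difference (first − rest): starting from the r=8 sphere, the r=9.5 sphere at (6, -2) partially overlaps it — only the 18.01 mm² overlap (of its 22.78 mm²) is removed, clipping the outline; the r=10 cylinder at (-3.5, 14.5) partially overlaps it — only the 16.89 mm² overlap (of its 306.15 mm²) is removed, clipping the outline — 1 connected region. Overall, the cross-section is a single solid region. The nearest boundary edge runs (-7.24, -3.00)→(-7.84, 0.00); distance from the point to it = 2.46 mm. The point is not inside any of the regions above, so it lies outside the cross-section (2.46 mm from the nearest boundary).

outside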